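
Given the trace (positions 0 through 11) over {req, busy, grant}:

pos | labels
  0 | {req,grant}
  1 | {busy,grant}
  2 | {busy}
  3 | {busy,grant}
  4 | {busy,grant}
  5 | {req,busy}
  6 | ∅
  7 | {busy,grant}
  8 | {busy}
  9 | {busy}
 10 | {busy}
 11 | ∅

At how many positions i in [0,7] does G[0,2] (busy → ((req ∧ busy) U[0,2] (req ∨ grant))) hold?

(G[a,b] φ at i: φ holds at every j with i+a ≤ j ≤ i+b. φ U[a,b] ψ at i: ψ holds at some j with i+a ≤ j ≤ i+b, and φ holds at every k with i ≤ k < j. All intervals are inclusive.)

Evaluate at each i in [0,7]:
  i=0: ✗ (fails at j=2)
  i=1: ✗ (fails at j=2)
  i=2: ✗ (fails at j=2)
  i=3: ✓ (all of [3,5])
  i=4: ✓ (all of [4,6])
  i=5: ✓ (all of [5,7])
  i=6: ✗ (fails at j=8)
  i=7: ✗ (fails at j=8)
Positions where it holds: {3, 4, 5} → 3.

3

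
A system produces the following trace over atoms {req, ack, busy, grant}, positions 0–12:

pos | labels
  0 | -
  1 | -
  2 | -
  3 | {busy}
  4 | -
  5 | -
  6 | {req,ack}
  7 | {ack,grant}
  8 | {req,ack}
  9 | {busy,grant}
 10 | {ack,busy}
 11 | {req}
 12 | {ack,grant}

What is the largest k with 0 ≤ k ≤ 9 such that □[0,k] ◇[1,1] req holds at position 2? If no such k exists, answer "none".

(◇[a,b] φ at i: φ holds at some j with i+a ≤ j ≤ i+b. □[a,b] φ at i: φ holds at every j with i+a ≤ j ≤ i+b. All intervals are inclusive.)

none

◇[1,1] req must hold from j=2 onward; find where it first fails.
  j=2: fails → no k works.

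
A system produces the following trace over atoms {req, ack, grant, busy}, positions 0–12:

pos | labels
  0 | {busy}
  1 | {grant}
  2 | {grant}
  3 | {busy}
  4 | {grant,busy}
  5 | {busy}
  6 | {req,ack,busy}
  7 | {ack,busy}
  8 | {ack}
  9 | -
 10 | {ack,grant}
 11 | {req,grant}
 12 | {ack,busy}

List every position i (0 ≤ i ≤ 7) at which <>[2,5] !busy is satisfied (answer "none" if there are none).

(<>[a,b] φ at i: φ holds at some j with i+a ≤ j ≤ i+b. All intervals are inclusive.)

0, 3, 4, 5, 6, 7

Evaluate at each i in [0,7]:
  i=0: ✓ (witness j=2)
  i=1: ✗ (none in [3,6])
  i=2: ✗ (none in [4,7])
  i=3: ✓ (witness j=8)
  i=4: ✓ (witness j=8)
  i=5: ✓ (witness j=8)
  i=6: ✓ (witness j=8)
  i=7: ✓ (witness j=9)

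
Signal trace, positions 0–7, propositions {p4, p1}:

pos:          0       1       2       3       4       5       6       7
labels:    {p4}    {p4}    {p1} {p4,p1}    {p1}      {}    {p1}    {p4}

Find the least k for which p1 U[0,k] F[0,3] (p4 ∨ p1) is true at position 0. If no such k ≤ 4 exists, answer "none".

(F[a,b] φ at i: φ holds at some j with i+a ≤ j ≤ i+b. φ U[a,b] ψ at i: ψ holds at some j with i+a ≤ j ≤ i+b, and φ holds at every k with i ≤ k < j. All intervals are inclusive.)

0

Need earliest j ≥ 0 with F[0,3] (p4 ∨ p1), and p1 at every k in [0,j-1].
  j=0: rhs holds (empty prefix). k = 0.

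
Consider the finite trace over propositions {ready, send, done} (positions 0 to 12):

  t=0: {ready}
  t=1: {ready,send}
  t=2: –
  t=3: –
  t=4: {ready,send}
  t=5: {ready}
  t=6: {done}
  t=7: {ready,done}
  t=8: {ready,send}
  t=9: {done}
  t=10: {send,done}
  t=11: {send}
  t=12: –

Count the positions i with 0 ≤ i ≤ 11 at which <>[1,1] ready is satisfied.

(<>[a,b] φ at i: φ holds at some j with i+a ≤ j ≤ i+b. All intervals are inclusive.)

Evaluate at each i in [0,11]:
  i=0: ✓ (witness j=1)
  i=1: ✗ (none in [2,2])
  i=2: ✗ (none in [3,3])
  i=3: ✓ (witness j=4)
  i=4: ✓ (witness j=5)
  i=5: ✗ (none in [6,6])
  i=6: ✓ (witness j=7)
  i=7: ✓ (witness j=8)
  i=8: ✗ (none in [9,9])
  i=9: ✗ (none in [10,10])
  i=10: ✗ (none in [11,11])
  i=11: ✗ (none in [12,12])
Positions where it holds: {0, 3, 4, 6, 7} → 5.

5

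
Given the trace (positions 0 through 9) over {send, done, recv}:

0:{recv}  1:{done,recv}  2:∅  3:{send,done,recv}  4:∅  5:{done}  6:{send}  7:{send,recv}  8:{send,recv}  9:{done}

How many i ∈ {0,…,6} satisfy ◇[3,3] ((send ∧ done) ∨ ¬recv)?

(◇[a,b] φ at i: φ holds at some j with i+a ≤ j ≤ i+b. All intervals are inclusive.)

5

Evaluate at each i in [0,6]:
  i=0: ✓ (witness j=3)
  i=1: ✓ (witness j=4)
  i=2: ✓ (witness j=5)
  i=3: ✓ (witness j=6)
  i=4: ✗ (none in [7,7])
  i=5: ✗ (none in [8,8])
  i=6: ✓ (witness j=9)
Positions where it holds: {0, 1, 2, 3, 6} → 5.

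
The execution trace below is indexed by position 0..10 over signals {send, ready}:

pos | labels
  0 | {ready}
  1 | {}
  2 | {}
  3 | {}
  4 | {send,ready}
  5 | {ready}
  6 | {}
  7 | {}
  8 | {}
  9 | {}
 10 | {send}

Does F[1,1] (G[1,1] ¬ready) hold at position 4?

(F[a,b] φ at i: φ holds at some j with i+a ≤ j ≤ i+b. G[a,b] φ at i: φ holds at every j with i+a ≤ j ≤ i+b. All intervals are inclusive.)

True

Check G[1,1] ¬ready at each j in [5,5]:
  j=5: holds on [6,6]
Found at j=5 → formula holds.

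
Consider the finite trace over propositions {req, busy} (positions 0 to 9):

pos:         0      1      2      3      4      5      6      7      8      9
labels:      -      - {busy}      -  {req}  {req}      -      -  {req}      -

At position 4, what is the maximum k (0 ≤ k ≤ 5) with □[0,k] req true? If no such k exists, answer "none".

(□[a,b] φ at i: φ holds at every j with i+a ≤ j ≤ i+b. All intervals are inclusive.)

1

req must hold from j=4 onward; find where it first fails.
  j=4: holds
  j=5: holds
  j=6: fails
Holds on [4,5], so largest k = 1.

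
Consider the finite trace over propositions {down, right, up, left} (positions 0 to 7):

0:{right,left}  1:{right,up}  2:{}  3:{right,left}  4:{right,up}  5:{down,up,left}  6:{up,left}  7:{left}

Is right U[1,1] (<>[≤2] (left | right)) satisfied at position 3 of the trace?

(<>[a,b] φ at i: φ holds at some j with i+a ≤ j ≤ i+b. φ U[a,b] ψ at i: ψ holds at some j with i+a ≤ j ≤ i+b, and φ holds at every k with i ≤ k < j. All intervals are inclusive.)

Holds

Need some j in [4,4] with <>[≤2] (left | right), and right at every k in [3,j-1].
  j=4: <>[≤2] (left | right) holds; right holds at every k in [3,3] → satisfied.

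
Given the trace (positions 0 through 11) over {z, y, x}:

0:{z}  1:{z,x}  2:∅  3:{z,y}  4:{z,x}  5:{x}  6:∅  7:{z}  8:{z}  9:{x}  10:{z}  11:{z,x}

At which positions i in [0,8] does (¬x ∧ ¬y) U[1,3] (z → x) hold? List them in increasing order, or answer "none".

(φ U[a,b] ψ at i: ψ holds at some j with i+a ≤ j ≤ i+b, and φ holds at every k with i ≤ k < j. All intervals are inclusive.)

0, 6, 7, 8

Evaluate at each i in [0,8]:
  i=0: ✓ (rhs at j=1; lhs holds on [0,0])
  i=1: ✗ (lhs fails at k=1 before rhs at j=2)
  i=2: ✗ (lhs fails at k=3 before rhs at j=4)
  i=3: ✗ (lhs fails at k=3 before rhs at j=4)
  i=4: ✗ (lhs fails at k=4 before rhs at j=5)
  i=5: ✗ (lhs fails at k=5 before rhs at j=6)
  i=6: ✓ (rhs at j=9; lhs holds on [6,8])
  i=7: ✓ (rhs at j=9; lhs holds on [7,8])
  i=8: ✓ (rhs at j=9; lhs holds on [8,8])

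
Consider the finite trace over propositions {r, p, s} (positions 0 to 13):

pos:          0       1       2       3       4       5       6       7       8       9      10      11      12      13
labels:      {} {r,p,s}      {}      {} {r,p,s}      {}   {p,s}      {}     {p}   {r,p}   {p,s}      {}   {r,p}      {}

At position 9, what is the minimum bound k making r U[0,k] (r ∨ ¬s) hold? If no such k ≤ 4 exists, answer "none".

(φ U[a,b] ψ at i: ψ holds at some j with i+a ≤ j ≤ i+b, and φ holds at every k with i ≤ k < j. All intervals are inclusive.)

Need earliest j ≥ 9 with (r ∨ ¬s), and r at every k in [9,j-1].
  j=9: rhs holds (empty prefix). k = 0.

0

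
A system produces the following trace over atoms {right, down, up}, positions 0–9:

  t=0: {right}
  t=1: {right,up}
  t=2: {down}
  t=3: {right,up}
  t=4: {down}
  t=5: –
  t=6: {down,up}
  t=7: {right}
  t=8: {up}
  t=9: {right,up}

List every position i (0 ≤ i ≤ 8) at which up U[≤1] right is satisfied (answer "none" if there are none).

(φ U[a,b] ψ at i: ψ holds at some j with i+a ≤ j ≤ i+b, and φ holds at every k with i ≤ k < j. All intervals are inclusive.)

Evaluate at each i in [0,8]:
  i=0: ✓ (rhs at j=0)
  i=1: ✓ (rhs at j=1)
  i=2: ✗ (lhs fails at k=2 before rhs at j=3)
  i=3: ✓ (rhs at j=3)
  i=4: ✗ (no rhs in [4,5])
  i=5: ✗ (no rhs in [5,6])
  i=6: ✓ (rhs at j=7; lhs holds on [6,6])
  i=7: ✓ (rhs at j=7)
  i=8: ✓ (rhs at j=9; lhs holds on [8,8])

0, 1, 3, 6, 7, 8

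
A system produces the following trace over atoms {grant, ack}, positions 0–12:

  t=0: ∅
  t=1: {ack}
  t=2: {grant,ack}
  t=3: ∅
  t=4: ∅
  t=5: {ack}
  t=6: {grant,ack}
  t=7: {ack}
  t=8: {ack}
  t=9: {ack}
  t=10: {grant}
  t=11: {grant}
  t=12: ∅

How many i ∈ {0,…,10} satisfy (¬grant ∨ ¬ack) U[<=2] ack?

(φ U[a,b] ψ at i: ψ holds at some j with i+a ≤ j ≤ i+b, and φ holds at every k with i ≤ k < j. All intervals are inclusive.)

10

Evaluate at each i in [0,10]:
  i=0: ✓ (rhs at j=1; lhs holds on [0,0])
  i=1: ✓ (rhs at j=1)
  i=2: ✓ (rhs at j=2)
  i=3: ✓ (rhs at j=5; lhs holds on [3,4])
  i=4: ✓ (rhs at j=5; lhs holds on [4,4])
  i=5: ✓ (rhs at j=5)
  i=6: ✓ (rhs at j=6)
  i=7: ✓ (rhs at j=7)
  i=8: ✓ (rhs at j=8)
  i=9: ✓ (rhs at j=9)
  i=10: ✗ (no rhs in [10,12])
Positions where it holds: {0, 1, 2, 3, 4, 5, 6, 7, 8, 9} → 10.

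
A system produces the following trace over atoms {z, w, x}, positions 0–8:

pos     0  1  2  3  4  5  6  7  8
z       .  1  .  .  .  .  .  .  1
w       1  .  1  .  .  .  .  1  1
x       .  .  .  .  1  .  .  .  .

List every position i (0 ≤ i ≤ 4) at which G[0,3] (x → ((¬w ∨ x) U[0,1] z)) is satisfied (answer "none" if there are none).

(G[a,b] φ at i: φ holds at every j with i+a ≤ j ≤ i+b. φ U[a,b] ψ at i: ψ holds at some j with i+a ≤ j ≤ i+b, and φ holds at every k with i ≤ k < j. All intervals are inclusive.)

0

Evaluate at each i in [0,4]:
  i=0: ✓ (all of [0,3])
  i=1: ✗ (fails at j=4)
  i=2: ✗ (fails at j=4)
  i=3: ✗ (fails at j=4)
  i=4: ✗ (fails at j=4)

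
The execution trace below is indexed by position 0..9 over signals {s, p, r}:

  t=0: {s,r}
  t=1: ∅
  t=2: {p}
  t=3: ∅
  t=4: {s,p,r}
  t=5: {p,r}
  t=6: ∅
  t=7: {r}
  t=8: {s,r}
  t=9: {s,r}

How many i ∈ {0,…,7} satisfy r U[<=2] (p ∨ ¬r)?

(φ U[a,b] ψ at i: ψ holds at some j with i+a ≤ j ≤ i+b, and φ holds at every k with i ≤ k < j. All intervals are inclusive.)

7

Evaluate at each i in [0,7]:
  i=0: ✓ (rhs at j=1; lhs holds on [0,0])
  i=1: ✓ (rhs at j=1)
  i=2: ✓ (rhs at j=2)
  i=3: ✓ (rhs at j=3)
  i=4: ✓ (rhs at j=4)
  i=5: ✓ (rhs at j=5)
  i=6: ✓ (rhs at j=6)
  i=7: ✗ (no rhs in [7,9])
Positions where it holds: {0, 1, 2, 3, 4, 5, 6} → 7.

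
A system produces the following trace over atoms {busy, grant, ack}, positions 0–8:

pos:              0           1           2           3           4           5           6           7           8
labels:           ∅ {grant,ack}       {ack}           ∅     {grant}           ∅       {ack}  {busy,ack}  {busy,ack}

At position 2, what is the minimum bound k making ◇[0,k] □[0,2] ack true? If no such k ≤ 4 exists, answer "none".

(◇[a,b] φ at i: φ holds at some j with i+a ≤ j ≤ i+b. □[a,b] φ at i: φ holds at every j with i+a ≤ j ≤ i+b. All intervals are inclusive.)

4

Scan j = 2,3,… for □[0,2] ack:
  j=2: fails
  j=3: fails
  j=4: fails
  j=5: fails
  j=6: holds
First hit at j=6, so smallest k = 6-2 = 4.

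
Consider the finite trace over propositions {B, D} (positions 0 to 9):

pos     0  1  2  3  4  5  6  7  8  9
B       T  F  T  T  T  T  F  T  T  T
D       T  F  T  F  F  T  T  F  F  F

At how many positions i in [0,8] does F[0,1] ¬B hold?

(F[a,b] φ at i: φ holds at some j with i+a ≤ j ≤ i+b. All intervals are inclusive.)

4

Evaluate at each i in [0,8]:
  i=0: ✓ (witness j=1)
  i=1: ✓ (witness j=1)
  i=2: ✗ (none in [2,3])
  i=3: ✗ (none in [3,4])
  i=4: ✗ (none in [4,5])
  i=5: ✓ (witness j=6)
  i=6: ✓ (witness j=6)
  i=7: ✗ (none in [7,8])
  i=8: ✗ (none in [8,9])
Positions where it holds: {0, 1, 5, 6} → 4.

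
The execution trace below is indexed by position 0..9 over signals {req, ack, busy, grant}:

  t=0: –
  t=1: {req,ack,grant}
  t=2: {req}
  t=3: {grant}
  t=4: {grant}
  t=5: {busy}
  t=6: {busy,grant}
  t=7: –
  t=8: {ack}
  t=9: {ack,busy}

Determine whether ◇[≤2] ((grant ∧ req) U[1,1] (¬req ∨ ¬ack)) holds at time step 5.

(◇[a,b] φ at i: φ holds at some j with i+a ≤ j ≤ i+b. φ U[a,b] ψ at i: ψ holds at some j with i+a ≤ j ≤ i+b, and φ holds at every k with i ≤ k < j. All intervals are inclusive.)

No

Check ((grant ∧ req) U[1,1] (¬req ∨ ¬ack)) at each j in [5,7]:
  j=5: fails
  j=6: fails
  j=7: fails
No position in the window satisfies it → formula fails.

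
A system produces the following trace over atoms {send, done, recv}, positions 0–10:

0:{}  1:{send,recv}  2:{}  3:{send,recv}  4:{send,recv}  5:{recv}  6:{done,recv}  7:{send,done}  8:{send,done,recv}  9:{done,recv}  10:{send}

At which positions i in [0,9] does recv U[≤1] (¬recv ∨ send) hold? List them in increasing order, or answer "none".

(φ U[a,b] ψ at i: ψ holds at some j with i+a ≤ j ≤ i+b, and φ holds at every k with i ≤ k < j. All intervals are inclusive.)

0, 1, 2, 3, 4, 6, 7, 8, 9

Evaluate at each i in [0,9]:
  i=0: ✓ (rhs at j=0)
  i=1: ✓ (rhs at j=1)
  i=2: ✓ (rhs at j=2)
  i=3: ✓ (rhs at j=3)
  i=4: ✓ (rhs at j=4)
  i=5: ✗ (no rhs in [5,6])
  i=6: ✓ (rhs at j=7; lhs holds on [6,6])
  i=7: ✓ (rhs at j=7)
  i=8: ✓ (rhs at j=8)
  i=9: ✓ (rhs at j=10; lhs holds on [9,9])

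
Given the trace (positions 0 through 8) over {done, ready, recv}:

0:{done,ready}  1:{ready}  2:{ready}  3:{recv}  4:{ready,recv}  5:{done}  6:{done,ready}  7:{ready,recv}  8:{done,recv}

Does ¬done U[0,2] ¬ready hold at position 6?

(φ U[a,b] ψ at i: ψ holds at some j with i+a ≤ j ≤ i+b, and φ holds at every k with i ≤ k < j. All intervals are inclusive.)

Need some j in [6,8] with ¬ready, and ¬done at every k in [6,j-1].
  j=6: ¬ready false.
  j=7: ¬ready false.
  j=8: ¬ready holds, but ¬done fails at k=6 → not this j.
No j in the window works → until fails.

Does not hold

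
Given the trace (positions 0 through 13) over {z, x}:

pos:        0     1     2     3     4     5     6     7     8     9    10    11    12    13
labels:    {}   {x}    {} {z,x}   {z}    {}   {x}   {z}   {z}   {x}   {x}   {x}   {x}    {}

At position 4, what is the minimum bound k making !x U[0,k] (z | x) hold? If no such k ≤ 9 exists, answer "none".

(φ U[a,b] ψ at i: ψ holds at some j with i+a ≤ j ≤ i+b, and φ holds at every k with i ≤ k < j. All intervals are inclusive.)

0

Need earliest j ≥ 4 with (z | x), and !x at every k in [4,j-1].
  j=4: rhs holds (empty prefix). k = 0.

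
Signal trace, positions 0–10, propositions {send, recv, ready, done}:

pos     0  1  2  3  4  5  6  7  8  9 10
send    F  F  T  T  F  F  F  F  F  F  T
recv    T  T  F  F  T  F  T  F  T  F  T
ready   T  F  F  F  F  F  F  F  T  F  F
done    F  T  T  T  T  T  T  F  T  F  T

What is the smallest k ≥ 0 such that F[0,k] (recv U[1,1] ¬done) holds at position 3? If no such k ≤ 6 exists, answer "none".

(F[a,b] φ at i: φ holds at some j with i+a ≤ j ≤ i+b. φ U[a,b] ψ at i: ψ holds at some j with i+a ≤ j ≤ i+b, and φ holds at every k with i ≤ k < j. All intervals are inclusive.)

3

Scan j = 3,4,… for (recv U[1,1] ¬done):
  j=3: fails
  j=4: fails
  j=5: fails
  j=6: holds
First hit at j=6, so smallest k = 6-3 = 3.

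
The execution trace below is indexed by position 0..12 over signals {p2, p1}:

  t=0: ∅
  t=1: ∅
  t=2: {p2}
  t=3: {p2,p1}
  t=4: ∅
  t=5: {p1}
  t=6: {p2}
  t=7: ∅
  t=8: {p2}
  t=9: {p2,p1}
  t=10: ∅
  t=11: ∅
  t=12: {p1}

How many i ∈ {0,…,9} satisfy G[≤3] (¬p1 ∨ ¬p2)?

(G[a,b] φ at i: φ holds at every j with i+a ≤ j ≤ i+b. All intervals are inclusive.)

2

Evaluate at each i in [0,9]:
  i=0: ✗ (fails at j=3)
  i=1: ✗ (fails at j=3)
  i=2: ✗ (fails at j=3)
  i=3: ✗ (fails at j=3)
  i=4: ✓ (all of [4,7])
  i=5: ✓ (all of [5,8])
  i=6: ✗ (fails at j=9)
  i=7: ✗ (fails at j=9)
  i=8: ✗ (fails at j=9)
  i=9: ✗ (fails at j=9)
Positions where it holds: {4, 5} → 2.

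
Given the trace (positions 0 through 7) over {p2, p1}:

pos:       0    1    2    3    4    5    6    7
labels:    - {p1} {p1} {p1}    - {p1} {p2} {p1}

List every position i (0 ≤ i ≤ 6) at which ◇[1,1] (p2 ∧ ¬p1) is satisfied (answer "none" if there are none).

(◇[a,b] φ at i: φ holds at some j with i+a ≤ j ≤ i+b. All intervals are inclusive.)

5

Evaluate at each i in [0,6]:
  i=0: ✗ (none in [1,1])
  i=1: ✗ (none in [2,2])
  i=2: ✗ (none in [3,3])
  i=3: ✗ (none in [4,4])
  i=4: ✗ (none in [5,5])
  i=5: ✓ (witness j=6)
  i=6: ✗ (none in [7,7])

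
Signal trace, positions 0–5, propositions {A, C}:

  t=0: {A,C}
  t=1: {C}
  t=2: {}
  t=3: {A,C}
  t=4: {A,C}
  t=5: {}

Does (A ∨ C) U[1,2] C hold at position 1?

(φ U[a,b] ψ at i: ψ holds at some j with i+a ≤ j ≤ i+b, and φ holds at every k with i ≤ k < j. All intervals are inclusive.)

False

Need some j in [2,3] with C, and (A ∨ C) at every k in [1,j-1].
  j=2: C false.
  j=3: C holds, but (A ∨ C) fails at k=2 → not this j.
No j in the window works → until fails.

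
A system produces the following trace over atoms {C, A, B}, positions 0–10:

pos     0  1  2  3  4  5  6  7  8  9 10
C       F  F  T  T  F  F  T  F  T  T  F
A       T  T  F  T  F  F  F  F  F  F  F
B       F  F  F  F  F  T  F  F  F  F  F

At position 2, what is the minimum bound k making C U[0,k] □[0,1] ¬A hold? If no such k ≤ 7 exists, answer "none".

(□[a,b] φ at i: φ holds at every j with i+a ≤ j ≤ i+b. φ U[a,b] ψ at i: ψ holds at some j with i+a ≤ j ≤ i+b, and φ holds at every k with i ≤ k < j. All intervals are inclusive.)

Need earliest j ≥ 2 with □[0,1] ¬A, and C at every k in [2,j-1].
  j=2: rhs fails.
  j=3: rhs fails.
  j=4: rhs holds; lhs holds on [2,3]. k = 2.

2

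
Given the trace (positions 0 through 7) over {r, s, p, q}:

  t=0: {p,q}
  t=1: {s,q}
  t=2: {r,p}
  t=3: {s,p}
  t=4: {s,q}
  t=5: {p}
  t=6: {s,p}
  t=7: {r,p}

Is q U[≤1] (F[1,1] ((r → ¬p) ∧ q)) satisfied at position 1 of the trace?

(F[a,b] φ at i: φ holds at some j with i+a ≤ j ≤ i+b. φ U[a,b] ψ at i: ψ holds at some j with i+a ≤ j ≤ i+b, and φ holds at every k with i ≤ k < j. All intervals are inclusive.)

Need some j in [1,2] with F[1,1] ((r → ¬p) ∧ q), and q at every k in [1,j-1].
  j=1: F[1,1] ((r → ¬p) ∧ q) — fails (none in [2,2]).
  j=2: F[1,1] ((r → ¬p) ∧ q) — fails (none in [3,3]).
No j in the window works → until fails.

Does not hold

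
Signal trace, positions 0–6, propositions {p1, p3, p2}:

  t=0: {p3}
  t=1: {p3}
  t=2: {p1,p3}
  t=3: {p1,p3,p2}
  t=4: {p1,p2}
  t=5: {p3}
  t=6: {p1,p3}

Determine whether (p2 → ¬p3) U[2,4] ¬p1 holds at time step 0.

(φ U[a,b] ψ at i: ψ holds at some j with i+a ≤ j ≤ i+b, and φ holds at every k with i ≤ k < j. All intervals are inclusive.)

Need some j in [2,4] with ¬p1, and (p2 → ¬p3) at every k in [0,j-1].
  j=2: ¬p1 false.
  j=3: ¬p1 false.
  j=4: ¬p1 false.
No j in the window works → until fails.

Does not hold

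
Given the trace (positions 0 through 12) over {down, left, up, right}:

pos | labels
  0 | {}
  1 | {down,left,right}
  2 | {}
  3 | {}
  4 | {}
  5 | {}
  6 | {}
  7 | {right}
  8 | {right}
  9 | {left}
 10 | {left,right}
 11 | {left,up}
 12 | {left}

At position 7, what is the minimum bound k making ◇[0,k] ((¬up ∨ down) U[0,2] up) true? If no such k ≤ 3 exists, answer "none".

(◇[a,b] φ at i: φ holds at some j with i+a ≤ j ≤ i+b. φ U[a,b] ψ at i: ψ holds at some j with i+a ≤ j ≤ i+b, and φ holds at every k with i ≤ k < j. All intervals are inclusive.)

2

Scan j = 7,8,… for ((¬up ∨ down) U[0,2] up):
  j=7: fails
  j=8: fails
  j=9: holds
First hit at j=9, so smallest k = 9-7 = 2.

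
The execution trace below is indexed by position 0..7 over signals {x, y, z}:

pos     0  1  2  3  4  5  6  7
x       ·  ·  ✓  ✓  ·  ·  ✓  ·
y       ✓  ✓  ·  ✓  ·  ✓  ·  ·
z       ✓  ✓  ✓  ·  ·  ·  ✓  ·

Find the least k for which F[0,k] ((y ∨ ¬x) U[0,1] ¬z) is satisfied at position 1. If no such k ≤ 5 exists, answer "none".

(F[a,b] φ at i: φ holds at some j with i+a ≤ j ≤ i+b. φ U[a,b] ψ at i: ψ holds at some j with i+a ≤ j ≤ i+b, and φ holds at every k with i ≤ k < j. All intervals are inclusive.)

Scan j = 1,2,… for ((y ∨ ¬x) U[0,1] ¬z):
  j=1: fails
  j=2: fails
  j=3: holds
First hit at j=3, so smallest k = 3-1 = 2.

2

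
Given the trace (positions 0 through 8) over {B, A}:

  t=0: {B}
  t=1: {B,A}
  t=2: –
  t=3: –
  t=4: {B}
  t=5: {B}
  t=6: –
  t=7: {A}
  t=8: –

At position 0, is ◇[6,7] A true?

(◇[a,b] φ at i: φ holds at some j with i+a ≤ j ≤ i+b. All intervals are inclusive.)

True

Check A at each j in [6,7]:
  j=6: false
  j=7: true
Found at j=7 → formula holds.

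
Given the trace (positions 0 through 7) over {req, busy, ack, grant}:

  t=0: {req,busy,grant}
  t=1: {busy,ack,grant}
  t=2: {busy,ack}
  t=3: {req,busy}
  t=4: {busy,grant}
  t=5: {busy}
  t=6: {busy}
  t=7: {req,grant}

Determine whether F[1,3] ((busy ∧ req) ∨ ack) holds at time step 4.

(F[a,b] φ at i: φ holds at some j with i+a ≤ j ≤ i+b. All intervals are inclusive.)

Does not hold

Check ((busy ∧ req) ∨ ack) at each j in [5,7]:
  j=5: false
  j=6: false
  j=7: false
No position in the window satisfies it → formula fails.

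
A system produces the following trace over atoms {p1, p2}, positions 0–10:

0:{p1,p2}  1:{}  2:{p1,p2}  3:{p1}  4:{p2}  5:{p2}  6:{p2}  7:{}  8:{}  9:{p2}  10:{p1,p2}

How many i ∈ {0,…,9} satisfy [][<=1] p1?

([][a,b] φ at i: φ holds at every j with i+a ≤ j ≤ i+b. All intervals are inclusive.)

Evaluate at each i in [0,9]:
  i=0: ✗ (fails at j=1)
  i=1: ✗ (fails at j=1)
  i=2: ✓ (all of [2,3])
  i=3: ✗ (fails at j=4)
  i=4: ✗ (fails at j=4)
  i=5: ✗ (fails at j=5)
  i=6: ✗ (fails at j=6)
  i=7: ✗ (fails at j=7)
  i=8: ✗ (fails at j=8)
  i=9: ✗ (fails at j=9)
Positions where it holds: {2} → 1.

1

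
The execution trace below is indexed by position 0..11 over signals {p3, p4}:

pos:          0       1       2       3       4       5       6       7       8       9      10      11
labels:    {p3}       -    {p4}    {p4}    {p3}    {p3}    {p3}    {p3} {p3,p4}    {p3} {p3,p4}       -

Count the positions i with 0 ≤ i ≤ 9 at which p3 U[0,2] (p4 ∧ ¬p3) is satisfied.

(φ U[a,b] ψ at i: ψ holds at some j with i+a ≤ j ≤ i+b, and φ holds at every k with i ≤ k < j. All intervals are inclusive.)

Evaluate at each i in [0,9]:
  i=0: ✗ (lhs fails at k=1 before rhs at j=2)
  i=1: ✗ (lhs fails at k=1 before rhs at j=2)
  i=2: ✓ (rhs at j=2)
  i=3: ✓ (rhs at j=3)
  i=4: ✗ (no rhs in [4,6])
  i=5: ✗ (no rhs in [5,7])
  i=6: ✗ (no rhs in [6,8])
  i=7: ✗ (no rhs in [7,9])
  i=8: ✗ (no rhs in [8,10])
  i=9: ✗ (no rhs in [9,11])
Positions where it holds: {2, 3} → 2.

2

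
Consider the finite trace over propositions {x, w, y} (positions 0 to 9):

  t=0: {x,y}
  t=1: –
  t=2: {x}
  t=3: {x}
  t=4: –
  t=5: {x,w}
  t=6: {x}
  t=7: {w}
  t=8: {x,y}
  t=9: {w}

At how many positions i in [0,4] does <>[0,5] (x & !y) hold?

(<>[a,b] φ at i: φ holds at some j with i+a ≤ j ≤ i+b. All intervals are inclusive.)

5

Evaluate at each i in [0,4]:
  i=0: ✓ (witness j=2)
  i=1: ✓ (witness j=2)
  i=2: ✓ (witness j=2)
  i=3: ✓ (witness j=3)
  i=4: ✓ (witness j=5)
Positions where it holds: {0, 1, 2, 3, 4} → 5.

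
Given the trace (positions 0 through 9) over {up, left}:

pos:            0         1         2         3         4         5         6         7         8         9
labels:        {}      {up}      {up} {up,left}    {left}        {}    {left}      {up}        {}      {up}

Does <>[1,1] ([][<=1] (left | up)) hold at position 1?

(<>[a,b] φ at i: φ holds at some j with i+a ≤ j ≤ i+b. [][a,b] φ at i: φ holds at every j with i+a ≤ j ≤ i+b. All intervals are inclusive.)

Check [][<=1] (left | up) at each j in [2,2]:
  j=2: holds on [2,3]
Found at j=2 → formula holds.

Yes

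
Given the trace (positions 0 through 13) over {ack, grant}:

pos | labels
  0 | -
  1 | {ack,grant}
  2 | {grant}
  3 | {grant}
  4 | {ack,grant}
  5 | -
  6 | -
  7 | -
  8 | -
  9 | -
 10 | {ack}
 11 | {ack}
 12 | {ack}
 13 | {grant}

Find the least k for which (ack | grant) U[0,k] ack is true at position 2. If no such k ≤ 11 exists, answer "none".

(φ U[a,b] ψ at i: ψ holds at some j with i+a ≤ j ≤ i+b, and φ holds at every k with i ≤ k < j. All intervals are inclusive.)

Need earliest j ≥ 2 with ack, and (ack | grant) at every k in [2,j-1].
  j=2: rhs fails.
  j=3: rhs fails.
  j=4: rhs holds; lhs holds on [2,3]. k = 2.

2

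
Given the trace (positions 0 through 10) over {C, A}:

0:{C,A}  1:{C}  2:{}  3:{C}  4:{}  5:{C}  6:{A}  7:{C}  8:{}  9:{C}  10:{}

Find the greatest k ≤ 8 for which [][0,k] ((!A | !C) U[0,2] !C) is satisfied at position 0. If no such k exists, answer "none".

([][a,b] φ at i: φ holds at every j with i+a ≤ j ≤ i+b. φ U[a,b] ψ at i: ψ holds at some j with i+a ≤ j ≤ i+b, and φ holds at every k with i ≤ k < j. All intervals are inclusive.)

((!A | !C) U[0,2] !C) must hold from j=0 onward; find where it first fails.
  j=0: fails → no k works.

none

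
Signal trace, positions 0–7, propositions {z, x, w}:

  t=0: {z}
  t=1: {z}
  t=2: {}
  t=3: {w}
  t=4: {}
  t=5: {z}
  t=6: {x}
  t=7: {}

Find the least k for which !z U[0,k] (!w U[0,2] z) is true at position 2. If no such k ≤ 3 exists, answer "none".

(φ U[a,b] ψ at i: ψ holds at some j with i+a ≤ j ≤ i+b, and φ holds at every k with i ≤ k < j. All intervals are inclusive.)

2

Need earliest j ≥ 2 with (!w U[0,2] z), and !z at every k in [2,j-1].
  j=2: rhs fails.
  j=3: rhs fails.
  j=4: rhs holds; lhs holds on [2,3]. k = 2.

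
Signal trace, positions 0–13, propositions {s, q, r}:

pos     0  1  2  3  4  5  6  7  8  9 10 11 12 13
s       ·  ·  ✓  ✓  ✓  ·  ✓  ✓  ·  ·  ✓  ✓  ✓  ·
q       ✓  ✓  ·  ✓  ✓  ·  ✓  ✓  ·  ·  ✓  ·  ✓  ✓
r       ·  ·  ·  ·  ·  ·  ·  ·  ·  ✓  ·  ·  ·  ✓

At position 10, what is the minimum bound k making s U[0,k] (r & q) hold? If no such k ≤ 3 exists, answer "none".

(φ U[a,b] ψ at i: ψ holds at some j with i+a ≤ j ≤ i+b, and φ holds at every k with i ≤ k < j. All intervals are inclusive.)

3

Need earliest j ≥ 10 with (r & q), and s at every k in [10,j-1].
  j=10: rhs fails.
  j=11: rhs fails.
  j=12: rhs fails.
  j=13: rhs holds; lhs holds on [10,12]. k = 3.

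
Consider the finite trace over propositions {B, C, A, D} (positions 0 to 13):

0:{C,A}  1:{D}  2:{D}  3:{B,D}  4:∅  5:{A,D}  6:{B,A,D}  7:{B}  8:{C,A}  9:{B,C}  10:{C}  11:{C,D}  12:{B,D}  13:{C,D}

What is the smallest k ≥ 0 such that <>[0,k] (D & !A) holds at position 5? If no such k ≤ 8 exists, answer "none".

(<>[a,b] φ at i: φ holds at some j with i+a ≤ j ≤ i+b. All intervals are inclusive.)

6

Scan j = 5,6,… for (D & !A):
  j=5: fails
  j=6: fails
  j=7: fails
  j=8: fails
  j=9: fails
  j=10: fails
  j=11: holds
First hit at j=11, so smallest k = 11-5 = 6.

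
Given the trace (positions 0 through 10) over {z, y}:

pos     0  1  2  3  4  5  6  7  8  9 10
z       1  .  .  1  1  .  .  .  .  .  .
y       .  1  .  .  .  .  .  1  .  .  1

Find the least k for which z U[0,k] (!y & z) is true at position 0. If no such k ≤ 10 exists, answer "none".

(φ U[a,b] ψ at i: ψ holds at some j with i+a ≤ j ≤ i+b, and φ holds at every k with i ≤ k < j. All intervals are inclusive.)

0

Need earliest j ≥ 0 with (!y & z), and z at every k in [0,j-1].
  j=0: rhs holds (empty prefix). k = 0.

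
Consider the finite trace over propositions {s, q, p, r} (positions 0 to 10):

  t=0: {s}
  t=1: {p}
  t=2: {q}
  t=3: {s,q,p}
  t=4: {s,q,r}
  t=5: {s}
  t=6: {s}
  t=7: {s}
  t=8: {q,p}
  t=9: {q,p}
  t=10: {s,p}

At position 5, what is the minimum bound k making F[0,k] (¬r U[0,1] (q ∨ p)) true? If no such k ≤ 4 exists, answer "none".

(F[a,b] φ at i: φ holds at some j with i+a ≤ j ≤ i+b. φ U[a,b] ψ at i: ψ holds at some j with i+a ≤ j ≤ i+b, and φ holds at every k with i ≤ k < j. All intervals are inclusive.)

Scan j = 5,6,… for (¬r U[0,1] (q ∨ p)):
  j=5: fails
  j=6: fails
  j=7: holds
First hit at j=7, so smallest k = 7-5 = 2.

2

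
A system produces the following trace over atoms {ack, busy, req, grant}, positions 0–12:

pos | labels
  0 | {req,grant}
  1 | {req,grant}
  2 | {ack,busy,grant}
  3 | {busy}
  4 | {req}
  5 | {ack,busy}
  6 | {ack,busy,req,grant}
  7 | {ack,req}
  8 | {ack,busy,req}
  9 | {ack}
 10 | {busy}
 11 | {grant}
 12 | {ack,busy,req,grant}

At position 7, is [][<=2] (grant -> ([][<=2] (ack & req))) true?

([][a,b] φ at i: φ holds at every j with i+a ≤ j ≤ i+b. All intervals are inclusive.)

Check (grant -> ([][<=2] (ack & req))) at every j in [7,9]:
  j=7: antecedent false → ✓
  j=8: antecedent false → ✓
  j=9: antecedent false → ✓
All positions satisfy it → formula holds.

Yes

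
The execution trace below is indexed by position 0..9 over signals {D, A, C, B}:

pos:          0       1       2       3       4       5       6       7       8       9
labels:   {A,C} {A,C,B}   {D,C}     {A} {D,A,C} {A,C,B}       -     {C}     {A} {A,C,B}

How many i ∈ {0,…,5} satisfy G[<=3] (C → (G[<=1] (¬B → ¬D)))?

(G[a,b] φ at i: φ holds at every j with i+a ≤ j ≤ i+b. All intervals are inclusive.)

Evaluate at each i in [0,5]:
  i=0: ✗ (fails at j=1)
  i=1: ✗ (fails at j=1)
  i=2: ✗ (fails at j=2)
  i=3: ✗ (fails at j=4)
  i=4: ✗ (fails at j=4)
  i=5: ✓ (all of [5,8])
Positions where it holds: {5} → 1.

1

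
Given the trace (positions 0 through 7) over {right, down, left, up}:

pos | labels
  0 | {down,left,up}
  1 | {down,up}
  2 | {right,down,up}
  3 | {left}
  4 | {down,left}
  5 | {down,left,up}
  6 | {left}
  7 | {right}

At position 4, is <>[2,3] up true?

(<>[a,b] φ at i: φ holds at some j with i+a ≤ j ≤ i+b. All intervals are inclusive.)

False

Check up at each j in [6,7]:
  j=6: false
  j=7: false
No position in the window satisfies it → formula fails.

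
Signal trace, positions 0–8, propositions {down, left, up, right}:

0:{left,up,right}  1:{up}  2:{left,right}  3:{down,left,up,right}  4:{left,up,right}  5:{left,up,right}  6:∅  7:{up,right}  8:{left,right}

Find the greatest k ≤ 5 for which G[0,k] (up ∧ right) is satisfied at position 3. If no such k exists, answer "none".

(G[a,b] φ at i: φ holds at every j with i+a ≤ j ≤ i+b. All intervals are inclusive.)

2

(up ∧ right) must hold from j=3 onward; find where it first fails.
  j=3: holds
  j=4: holds
  j=5: holds
  j=6: fails
Holds on [3,5], so largest k = 2.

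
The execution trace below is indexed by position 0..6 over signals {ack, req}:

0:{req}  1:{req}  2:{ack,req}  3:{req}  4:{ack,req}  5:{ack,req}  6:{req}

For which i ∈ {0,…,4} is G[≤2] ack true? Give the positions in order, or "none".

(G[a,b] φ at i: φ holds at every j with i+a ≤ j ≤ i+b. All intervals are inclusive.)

Evaluate at each i in [0,4]:
  i=0: ✗ (fails at j=0)
  i=1: ✗ (fails at j=1)
  i=2: ✗ (fails at j=3)
  i=3: ✗ (fails at j=3)
  i=4: ✗ (fails at j=6)

none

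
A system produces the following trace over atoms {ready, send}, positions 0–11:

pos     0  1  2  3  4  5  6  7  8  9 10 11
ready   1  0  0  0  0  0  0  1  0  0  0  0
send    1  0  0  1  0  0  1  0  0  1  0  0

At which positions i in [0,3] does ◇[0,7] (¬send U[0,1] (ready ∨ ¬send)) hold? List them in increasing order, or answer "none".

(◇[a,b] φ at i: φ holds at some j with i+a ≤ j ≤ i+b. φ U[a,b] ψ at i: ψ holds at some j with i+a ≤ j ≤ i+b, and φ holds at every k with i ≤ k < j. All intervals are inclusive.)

Evaluate at each i in [0,3]:
  i=0: ✓ (witness j=0)
  i=1: ✓ (witness j=1)
  i=2: ✓ (witness j=2)
  i=3: ✓ (witness j=4)

0, 1, 2, 3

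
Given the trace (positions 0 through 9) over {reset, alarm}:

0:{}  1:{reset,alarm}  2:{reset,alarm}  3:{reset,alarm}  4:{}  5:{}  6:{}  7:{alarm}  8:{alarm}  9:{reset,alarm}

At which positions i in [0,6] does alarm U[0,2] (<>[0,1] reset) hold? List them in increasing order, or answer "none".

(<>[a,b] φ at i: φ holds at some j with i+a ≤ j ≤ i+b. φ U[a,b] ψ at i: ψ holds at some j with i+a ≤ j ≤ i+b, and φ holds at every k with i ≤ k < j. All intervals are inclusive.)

Evaluate at each i in [0,6]:
  i=0: ✓ (rhs at j=0)
  i=1: ✓ (rhs at j=1)
  i=2: ✓ (rhs at j=2)
  i=3: ✓ (rhs at j=3)
  i=4: ✗ (no rhs in [4,6])
  i=5: ✗ (no rhs in [5,7])
  i=6: ✗ (lhs fails at k=6 before rhs at j=8)

0, 1, 2, 3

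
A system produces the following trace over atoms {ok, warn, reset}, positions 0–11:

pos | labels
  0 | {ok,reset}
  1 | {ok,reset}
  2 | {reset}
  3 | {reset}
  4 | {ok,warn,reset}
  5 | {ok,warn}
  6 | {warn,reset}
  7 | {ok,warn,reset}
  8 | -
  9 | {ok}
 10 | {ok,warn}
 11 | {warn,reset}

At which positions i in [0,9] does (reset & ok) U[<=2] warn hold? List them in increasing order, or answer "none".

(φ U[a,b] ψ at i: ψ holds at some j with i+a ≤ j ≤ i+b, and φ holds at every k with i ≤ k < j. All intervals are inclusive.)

Evaluate at each i in [0,9]:
  i=0: ✗ (no rhs in [0,2])
  i=1: ✗ (no rhs in [1,3])
  i=2: ✗ (lhs fails at k=2 before rhs at j=4)
  i=3: ✗ (lhs fails at k=3 before rhs at j=4)
  i=4: ✓ (rhs at j=4)
  i=5: ✓ (rhs at j=5)
  i=6: ✓ (rhs at j=6)
  i=7: ✓ (rhs at j=7)
  i=8: ✗ (lhs fails at k=8 before rhs at j=10)
  i=9: ✗ (lhs fails at k=9 before rhs at j=10)

4, 5, 6, 7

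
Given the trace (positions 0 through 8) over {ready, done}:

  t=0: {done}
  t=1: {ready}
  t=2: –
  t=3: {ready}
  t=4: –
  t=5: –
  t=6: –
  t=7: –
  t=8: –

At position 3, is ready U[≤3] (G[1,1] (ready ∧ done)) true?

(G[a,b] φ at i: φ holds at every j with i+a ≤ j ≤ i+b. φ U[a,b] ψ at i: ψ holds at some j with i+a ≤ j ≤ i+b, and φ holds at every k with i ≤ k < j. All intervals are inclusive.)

False

Need some j in [3,6] with G[1,1] (ready ∧ done), and ready at every k in [3,j-1].
  j=3: G[1,1] (ready ∧ done) — fails at 4.
  j=4: G[1,1] (ready ∧ done) — fails at 5.
  j=5: G[1,1] (ready ∧ done) — fails at 6.
  j=6: G[1,1] (ready ∧ done) — fails at 7.
No j in the window works → until fails.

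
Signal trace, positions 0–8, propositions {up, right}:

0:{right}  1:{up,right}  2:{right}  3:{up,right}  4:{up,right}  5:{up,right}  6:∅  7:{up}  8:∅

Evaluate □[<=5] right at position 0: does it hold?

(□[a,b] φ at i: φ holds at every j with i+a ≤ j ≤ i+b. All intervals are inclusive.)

True

Check right at every j in [0,5]:
  j=0: true
  j=1: true
  j=2: true
  j=3: true
  j=4: true
  j=5: true
All positions satisfy it → formula holds.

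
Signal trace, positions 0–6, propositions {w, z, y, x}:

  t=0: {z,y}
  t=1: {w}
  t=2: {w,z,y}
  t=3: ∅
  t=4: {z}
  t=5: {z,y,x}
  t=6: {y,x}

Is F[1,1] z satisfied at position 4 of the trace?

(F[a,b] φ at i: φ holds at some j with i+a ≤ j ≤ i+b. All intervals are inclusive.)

Check z at each j in [5,5]:
  j=5: true
Found at j=5 → formula holds.

True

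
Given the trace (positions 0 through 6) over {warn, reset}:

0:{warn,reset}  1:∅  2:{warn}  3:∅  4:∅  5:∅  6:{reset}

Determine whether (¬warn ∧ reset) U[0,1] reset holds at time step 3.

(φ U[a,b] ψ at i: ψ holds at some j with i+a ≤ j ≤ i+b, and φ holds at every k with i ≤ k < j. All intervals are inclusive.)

False

Need some j in [3,4] with reset, and (¬warn ∧ reset) at every k in [3,j-1].
  j=3: reset false.
  j=4: reset false.
No j in the window works → until fails.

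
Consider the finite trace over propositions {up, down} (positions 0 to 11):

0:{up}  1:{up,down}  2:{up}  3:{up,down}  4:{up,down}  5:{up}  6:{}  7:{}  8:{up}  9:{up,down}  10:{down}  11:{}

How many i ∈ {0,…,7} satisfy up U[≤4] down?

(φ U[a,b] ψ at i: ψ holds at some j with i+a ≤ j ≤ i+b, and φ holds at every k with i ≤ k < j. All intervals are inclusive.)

5

Evaluate at each i in [0,7]:
  i=0: ✓ (rhs at j=1; lhs holds on [0,0])
  i=1: ✓ (rhs at j=1)
  i=2: ✓ (rhs at j=3; lhs holds on [2,2])
  i=3: ✓ (rhs at j=3)
  i=4: ✓ (rhs at j=4)
  i=5: ✗ (lhs fails at k=6 before rhs at j=9)
  i=6: ✗ (lhs fails at k=6 before rhs at j=9)
  i=7: ✗ (lhs fails at k=7 before rhs at j=9)
Positions where it holds: {0, 1, 2, 3, 4} → 5.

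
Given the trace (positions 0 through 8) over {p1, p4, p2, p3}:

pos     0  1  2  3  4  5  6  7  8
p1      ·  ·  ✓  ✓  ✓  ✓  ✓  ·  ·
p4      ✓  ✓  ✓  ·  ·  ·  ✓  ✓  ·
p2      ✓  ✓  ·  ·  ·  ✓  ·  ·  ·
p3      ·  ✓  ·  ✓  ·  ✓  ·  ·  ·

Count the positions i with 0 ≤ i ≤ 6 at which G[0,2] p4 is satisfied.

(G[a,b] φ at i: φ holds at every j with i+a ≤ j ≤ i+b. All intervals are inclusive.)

1

Evaluate at each i in [0,6]:
  i=0: ✓ (all of [0,2])
  i=1: ✗ (fails at j=3)
  i=2: ✗ (fails at j=3)
  i=3: ✗ (fails at j=3)
  i=4: ✗ (fails at j=4)
  i=5: ✗ (fails at j=5)
  i=6: ✗ (fails at j=8)
Positions where it holds: {0} → 1.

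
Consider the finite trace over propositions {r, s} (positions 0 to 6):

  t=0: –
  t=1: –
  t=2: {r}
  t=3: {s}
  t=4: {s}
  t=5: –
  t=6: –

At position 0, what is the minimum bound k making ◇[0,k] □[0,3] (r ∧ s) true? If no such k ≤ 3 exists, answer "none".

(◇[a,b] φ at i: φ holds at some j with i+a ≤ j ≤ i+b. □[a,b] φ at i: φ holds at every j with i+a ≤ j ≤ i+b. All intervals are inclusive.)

none

Scan j = 0,1,… for □[0,3] (r ∧ s):
  j=0: fails
  j=1: fails
  j=2: fails
  j=3: fails
No j in [0,3] satisfies it → none.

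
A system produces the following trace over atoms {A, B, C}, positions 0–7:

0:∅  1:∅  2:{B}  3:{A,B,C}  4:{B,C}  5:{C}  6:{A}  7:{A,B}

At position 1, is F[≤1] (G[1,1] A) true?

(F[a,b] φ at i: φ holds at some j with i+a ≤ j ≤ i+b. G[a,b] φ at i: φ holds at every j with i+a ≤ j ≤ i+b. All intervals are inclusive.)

Check G[1,1] A at each j in [1,2]:
  j=1: fails at 2
  j=2: holds on [3,3]
Found at j=2 → formula holds.

Yes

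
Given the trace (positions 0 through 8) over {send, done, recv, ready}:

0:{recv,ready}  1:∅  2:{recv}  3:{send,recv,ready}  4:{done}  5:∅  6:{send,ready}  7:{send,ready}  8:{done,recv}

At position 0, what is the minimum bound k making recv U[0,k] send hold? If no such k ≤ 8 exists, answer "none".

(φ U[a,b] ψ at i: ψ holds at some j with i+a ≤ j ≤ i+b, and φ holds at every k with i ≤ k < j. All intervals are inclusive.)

Need earliest j ≥ 0 with send, and recv at every k in [0,j-1].
  j=0: rhs fails.
  j=1: rhs fails.
  j=2: rhs fails.
  j=3: rhs holds but lhs fails at k=1.
  j=4: rhs fails.
  j=5: rhs fails.
  j=6: rhs holds but lhs fails at k=1.
  j=7: rhs holds but lhs fails at k=1.
  j=8: rhs fails.
No witness within the range → none.

none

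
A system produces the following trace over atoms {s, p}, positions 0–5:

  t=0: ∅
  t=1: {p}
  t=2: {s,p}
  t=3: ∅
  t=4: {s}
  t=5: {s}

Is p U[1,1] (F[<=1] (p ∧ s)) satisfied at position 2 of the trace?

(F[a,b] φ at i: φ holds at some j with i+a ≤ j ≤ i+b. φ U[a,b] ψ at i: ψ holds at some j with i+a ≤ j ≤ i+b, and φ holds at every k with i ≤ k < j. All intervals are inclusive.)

Need some j in [3,3] with F[<=1] (p ∧ s), and p at every k in [2,j-1].
  j=3: F[<=1] (p ∧ s) — fails (none in [3,4]).
No j in the window works → until fails.

False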